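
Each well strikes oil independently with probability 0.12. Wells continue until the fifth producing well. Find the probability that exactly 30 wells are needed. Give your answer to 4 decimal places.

0.0242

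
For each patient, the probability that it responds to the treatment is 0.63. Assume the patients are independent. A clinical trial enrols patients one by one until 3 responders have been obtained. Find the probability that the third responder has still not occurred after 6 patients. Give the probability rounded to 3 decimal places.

0.140

Needing more than 6 patients ⇔ fewer than 3 successes in the first 6. With X ~ Binomial(6, 0.63), P(Y > 6) = P(X ≤ 2).
  k=0: C(6,0)·0.63^0·0.37^6 = 0.00257
  k=1: C(6,1)·0.63^1·0.37^5 = 0.02621
  k=2: C(6,2)·0.63^2·0.37^4 = 0.11158
P(X ≤ 2) = 0.14036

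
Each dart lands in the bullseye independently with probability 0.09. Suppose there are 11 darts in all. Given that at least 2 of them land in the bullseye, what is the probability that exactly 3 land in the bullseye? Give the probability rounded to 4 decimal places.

X ~ Binomial(11, 0.09). Want P(X=3 | X≥2) = P(X=3) / P(X≥2).
P(X=3) = C(11,3)·0.09^3·0.91^8 = 0.056564
P(X≥2) = 1 − 0.354369 − 0.385522 = 0.260109
Ratio = 0.056564 / 0.260109 = 0.217464

0.2175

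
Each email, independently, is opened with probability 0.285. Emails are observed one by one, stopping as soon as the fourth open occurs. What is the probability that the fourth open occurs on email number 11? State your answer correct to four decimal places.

Y = trial on which the fourth success occurs; negative binomial, r=4, p=0.285.
P(Y=11) = C(10,3) · p^4 · (1−p)^7
= 120 · 0.0065975 · 0.095531 = 0.075632

0.0756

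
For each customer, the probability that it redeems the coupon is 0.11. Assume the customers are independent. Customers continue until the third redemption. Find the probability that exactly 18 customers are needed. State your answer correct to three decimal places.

0.032

Y = trial on which the third success occurs; negative binomial, r=3, p=0.11.
P(Y=18) = C(17,2) · p^3 · (1−p)^15
= 136 · 0.001331 · 0.17412 = 0.03152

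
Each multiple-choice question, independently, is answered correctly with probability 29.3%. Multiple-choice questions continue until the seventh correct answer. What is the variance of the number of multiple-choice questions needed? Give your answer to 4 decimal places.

57.6477

Y = total multiple-choice questions until the seventh success; negative binomial with r=7, p=0.293.
Var(Y) = r(1−p)/p² = 7·0.707 / 0.293² = 57.647730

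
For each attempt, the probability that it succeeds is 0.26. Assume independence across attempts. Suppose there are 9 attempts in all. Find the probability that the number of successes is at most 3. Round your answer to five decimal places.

X ~ Binomial(9, 0.26); P(X ≤ 3) = Σ C(9,k) p^k (1−p)^(9−k) over k:
  k=0: C(9,0)·0.26^0·0.74^9 = 0.0665404
  k=1: C(9,1)·0.26^1·0.74^8 = 0.2104116
  k=2: C(9,2)·0.26^2·0.74^7 = 0.2957136
  k=3: C(9,3)·0.26^3·0.74^6 = 0.2424318
Total = 0.8150974

0.81510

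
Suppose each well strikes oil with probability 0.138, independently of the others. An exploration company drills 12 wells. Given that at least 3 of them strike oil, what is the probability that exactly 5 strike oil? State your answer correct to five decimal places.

0.06267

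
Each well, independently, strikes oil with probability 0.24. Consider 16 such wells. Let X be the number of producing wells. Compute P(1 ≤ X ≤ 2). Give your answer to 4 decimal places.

0.2108

X ~ Binomial(16, 0.24); P(1 ≤ X ≤ 2) = Σ C(16,k) p^k (1−p)^(16−k) over k:
  k=1: C(16,1)·0.24^1·0.76^15 = 0.062594
  k=2: C(16,2)·0.24^2·0.76^14 = 0.148250
Total = 0.210844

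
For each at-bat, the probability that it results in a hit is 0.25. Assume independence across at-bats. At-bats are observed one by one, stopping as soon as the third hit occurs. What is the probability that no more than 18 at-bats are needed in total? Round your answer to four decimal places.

0.8647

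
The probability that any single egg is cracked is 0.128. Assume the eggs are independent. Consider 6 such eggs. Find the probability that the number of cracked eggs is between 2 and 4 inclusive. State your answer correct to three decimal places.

X ~ Binomial(6, 0.128); P(2 ≤ X ≤ 4) = Σ C(6,k) p^k (1−p)^(6−k) over k:
  k=2: C(6,2)·0.128^2·0.872^4 = 0.14209
  k=3: C(6,3)·0.128^3·0.872^3 = 0.02781
  k=4: C(6,4)·0.128^4·0.872^2 = 0.00306
Total = 0.17297

0.173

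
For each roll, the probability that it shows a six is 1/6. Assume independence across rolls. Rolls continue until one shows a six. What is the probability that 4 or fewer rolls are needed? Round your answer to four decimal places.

0.5177

Y = number of rolls to the first success; geometric, p = 0.166667.
P(Y ≤ 4) = 1 − (1−p)^4 = 1 − 0.482253 = 0.517747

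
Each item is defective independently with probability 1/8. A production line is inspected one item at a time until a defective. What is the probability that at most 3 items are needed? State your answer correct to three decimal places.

0.330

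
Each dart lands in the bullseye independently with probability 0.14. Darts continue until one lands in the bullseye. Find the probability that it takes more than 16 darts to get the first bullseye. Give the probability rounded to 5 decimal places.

0.08953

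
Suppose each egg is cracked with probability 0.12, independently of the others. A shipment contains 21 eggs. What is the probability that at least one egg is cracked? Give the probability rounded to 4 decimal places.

P(at least one) = 1 − P(none) = 1 − (1 − 0.12)^21
= 1 − 0.068255 = 0.931745

0.9317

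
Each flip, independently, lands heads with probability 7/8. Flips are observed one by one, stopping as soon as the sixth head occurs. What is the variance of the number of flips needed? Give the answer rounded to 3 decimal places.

Y = total flips until the sixth success; negative binomial with r=6, p=0.875.
Var(Y) = r(1−p)/p² = 6·0.125 / 0.875² = 0.97959

0.980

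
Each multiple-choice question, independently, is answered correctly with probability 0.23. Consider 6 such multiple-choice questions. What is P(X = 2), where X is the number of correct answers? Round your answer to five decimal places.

0.27894

X ~ Binomial(n=6, p=0.23).
P(X=2) = C(6,2) · p^2 · (1−p)^4
= 15 · 0.0529 · 0.35153 = 0.2789394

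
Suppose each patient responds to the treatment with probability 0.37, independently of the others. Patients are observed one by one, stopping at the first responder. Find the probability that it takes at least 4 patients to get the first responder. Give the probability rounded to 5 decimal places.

0.25005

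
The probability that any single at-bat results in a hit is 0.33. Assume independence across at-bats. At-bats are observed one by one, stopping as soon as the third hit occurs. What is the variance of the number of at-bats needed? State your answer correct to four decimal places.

18.4573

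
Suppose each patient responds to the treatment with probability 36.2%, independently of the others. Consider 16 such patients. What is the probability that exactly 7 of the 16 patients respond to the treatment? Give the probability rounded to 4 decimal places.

X ~ Binomial(n=16, p=0.362).
P(X=7) = C(16,7) · p^7 · (1−p)^9
= 11440 · 0.00081463 · 0.017514 = 0.163220

0.1632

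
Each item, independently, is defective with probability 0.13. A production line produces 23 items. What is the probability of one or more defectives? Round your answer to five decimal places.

0.95936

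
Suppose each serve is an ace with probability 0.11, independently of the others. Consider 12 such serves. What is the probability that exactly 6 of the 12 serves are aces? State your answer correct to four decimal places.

0.0008

X ~ Binomial(n=12, p=0.11).
P(X=6) = C(12,6) · p^6 · (1−p)^6
= 924 · 1.7716e-06 · 0.49698 = 0.000814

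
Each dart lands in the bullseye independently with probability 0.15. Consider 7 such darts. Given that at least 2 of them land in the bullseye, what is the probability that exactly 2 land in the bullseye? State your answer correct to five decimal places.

0.73973

X ~ Binomial(7, 0.15). Want P(X=2 | X≥2) = P(X=2) / P(X≥2).
P(X=2) = C(7,2)·0.15^2·0.85^5 = 0.2096508
P(X≥2) = 1 − 0.3205771 − 0.3960070 = 0.2834159
Ratio = 0.2096508 / 0.2834159 = 0.7397282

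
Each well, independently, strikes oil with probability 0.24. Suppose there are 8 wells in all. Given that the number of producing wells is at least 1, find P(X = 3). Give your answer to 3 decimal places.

X ~ Binomial(8, 0.24). Want P(X=3 | X≥1) = P(X=3) / P(X≥1).
P(X=3) = C(8,3)·0.24^3·0.76^5 = 0.19629
P(X≥1) = 1 − 0.11130 = 0.88870
Ratio = 0.19629 / 0.88870 = 0.22087

0.221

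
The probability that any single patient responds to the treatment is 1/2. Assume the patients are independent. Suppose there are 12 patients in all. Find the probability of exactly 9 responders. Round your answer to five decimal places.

0.05371

X ~ Binomial(n=12, p=0.50).
P(X=9) = C(12,9) · p^9 · (1−p)^3
= 220 · 0.0019531 · 0.125 = 0.0537109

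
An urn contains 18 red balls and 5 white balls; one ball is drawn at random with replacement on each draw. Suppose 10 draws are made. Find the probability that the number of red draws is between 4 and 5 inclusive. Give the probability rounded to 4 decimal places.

0.0442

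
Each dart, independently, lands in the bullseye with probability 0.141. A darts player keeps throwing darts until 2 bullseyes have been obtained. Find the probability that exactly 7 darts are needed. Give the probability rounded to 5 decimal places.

0.05579

Y = trial on which the second success occurs; negative binomial, r=2, p=0.141.
P(Y=7) = C(6,1) · p^2 · (1−p)^5
= 6 · 0.019881 · 0.4677 = 0.0557899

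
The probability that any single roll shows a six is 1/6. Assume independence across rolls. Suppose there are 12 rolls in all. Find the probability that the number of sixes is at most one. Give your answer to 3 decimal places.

0.381

X ~ Binomial(12, 0.166667); P(X ≤ 1) = Σ C(12,k) p^k (1−p)^(12−k) over k:
  k=0: C(12,0)·0.166667^0·0.833333^12 = 0.11216
  k=1: C(12,1)·0.166667^1·0.833333^11 = 0.26918
Total = 0.38133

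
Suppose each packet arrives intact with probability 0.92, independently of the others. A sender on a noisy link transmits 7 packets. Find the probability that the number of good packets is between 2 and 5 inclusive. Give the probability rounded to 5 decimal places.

X ~ Binomial(7, 0.92); P(2 ≤ X ≤ 5) = Σ C(7,k) p^k (1−p)^(7−k) over k:
  k=2: C(7,2)·0.92^2·0.08^5 = 0.0000582
  k=3: C(7,3)·0.92^3·0.08^4 = 0.0011163
  k=4: C(7,4)·0.92^4·0.08^3 = 0.0128378
  k=5: C(7,5)·0.92^5·0.08^2 = 0.0885806
Total = 0.1025929

0.10259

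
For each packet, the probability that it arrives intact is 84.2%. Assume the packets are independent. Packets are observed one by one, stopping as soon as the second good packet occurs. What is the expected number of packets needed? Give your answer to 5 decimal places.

2.37530

Y = total packets until the second success; negative binomial with r=2, p=0.842.
E[Y] = r / p = 2 / 0.842 = 2.3752969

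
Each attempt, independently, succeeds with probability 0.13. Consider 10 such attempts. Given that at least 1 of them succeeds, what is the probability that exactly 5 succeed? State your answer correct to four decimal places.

0.0062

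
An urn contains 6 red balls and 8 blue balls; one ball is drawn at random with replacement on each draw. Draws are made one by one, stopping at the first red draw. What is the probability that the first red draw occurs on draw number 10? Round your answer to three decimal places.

Geometric (trials to first success), p = 0.428571.
P(Y = 10) = (1−p)^9 · p = 0.0064962 · 0.428571 = 0.00278

0.003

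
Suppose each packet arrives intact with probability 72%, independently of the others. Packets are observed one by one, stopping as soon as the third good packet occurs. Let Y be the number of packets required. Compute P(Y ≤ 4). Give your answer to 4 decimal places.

0.6868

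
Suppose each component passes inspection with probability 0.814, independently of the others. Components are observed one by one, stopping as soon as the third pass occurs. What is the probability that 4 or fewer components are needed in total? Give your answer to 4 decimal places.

Finishing within 4 components ⇔ at least 3 successes in the first 4. With X ~ Binomial(4, 0.814), P(Y ≤ 4) = 1 − P(X ≤ 2).
  k=0: C(4,0)·0.814^0·0.186^4 = 0.001197
  k=1: C(4,1)·0.814^1·0.186^3 = 0.020952
  k=2: C(4,2)·0.814^2·0.186^2 = 0.137539
1 − 0.159688 = 0.840312

0.8403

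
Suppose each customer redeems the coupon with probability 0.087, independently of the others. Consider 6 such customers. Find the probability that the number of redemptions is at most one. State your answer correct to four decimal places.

X ~ Binomial(6, 0.087); P(X ≤ 1) = Σ C(6,k) p^k (1−p)^(6−k) over k:
  k=0: C(6,0)·0.087^0·0.913^6 = 0.579195
  k=1: C(6,1)·0.087^1·0.913^5 = 0.331150
Total = 0.910345

0.9103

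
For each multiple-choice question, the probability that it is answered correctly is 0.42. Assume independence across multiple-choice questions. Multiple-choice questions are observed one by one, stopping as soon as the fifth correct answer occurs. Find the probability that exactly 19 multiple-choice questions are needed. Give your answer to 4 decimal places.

0.0195

Y = trial on which the fifth success occurs; negative binomial, r=5, p=0.42.
P(Y=19) = C(18,4) · p^5 · (1−p)^14
= 3060 · 0.013069 · 0.00048752 = 0.019497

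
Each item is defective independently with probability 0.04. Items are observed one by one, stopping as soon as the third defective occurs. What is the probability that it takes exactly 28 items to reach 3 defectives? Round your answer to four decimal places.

0.0081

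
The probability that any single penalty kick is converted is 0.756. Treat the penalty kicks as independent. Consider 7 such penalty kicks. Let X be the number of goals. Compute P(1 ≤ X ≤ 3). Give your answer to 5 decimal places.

X ~ Binomial(7, 0.756); P(1 ≤ X ≤ 3) = Σ C(7,k) p^k (1−p)^(7−k) over k:
  k=1: C(7,1)·0.756^1·0.244^6 = 0.0011168
  k=2: C(7,2)·0.756^2·0.244^5 = 0.0103804
  k=3: C(7,3)·0.756^3·0.244^4 = 0.0536034
Total = 0.0651006

0.06510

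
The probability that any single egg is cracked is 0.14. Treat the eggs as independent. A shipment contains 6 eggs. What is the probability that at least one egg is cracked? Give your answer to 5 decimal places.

P(at least one) = 1 − P(none) = 1 − (1 − 0.14)^6
= 1 − 0.4045672 = 0.5954328

0.59543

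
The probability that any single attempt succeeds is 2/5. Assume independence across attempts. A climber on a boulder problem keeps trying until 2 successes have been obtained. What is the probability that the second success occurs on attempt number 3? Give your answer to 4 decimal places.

0.1920

Y = trial on which the second success occurs; negative binomial, r=2, p=0.40.
P(Y=3) = C(2,1) · p^2 · (1−p)^1
= 2 · 0.16 · 0.6 = 0.192000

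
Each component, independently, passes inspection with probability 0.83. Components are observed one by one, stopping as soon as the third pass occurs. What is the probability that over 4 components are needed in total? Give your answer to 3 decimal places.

Needing more than 4 components ⇔ fewer than 3 successes in the first 4. With X ~ Binomial(4, 0.83), P(Y > 4) = P(X ≤ 2).
  k=0: C(4,0)·0.83^0·0.17^4 = 0.00084
  k=1: C(4,1)·0.83^1·0.17^3 = 0.01631
  k=2: C(4,2)·0.83^2·0.17^2 = 0.11946
P(X ≤ 2) = 0.13660

0.137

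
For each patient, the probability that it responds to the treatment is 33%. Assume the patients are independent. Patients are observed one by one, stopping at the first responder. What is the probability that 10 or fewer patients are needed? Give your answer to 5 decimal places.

0.98177

Y = number of patients to the first success; geometric, p = 0.33.
P(Y ≤ 10) = 1 − (1−p)^10 = 1 − 0.0182284 = 0.9817716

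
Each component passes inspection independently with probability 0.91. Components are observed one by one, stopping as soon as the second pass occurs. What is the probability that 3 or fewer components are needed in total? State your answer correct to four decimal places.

Finishing within 3 components ⇔ at least 2 successes in the first 3. With X ~ Binomial(3, 0.91), P(Y ≤ 3) = 1 − P(X ≤ 1).
  k=0: C(3,0)·0.91^0·0.09^3 = 0.000729
  k=1: C(3,1)·0.91^1·0.09^2 = 0.022113
1 − 0.022842 = 0.977158

0.9772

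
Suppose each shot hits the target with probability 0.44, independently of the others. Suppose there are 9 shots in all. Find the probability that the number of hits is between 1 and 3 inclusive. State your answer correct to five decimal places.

0.37935

X ~ Binomial(9, 0.44); P(1 ≤ X ≤ 3) = Σ C(9,k) p^k (1−p)^(9−k) over k:
  k=1: C(9,1)·0.44^1·0.56^8 = 0.0383001
  k=2: C(9,2)·0.44^2·0.56^7 = 0.1203716
  k=3: C(9,3)·0.44^3·0.56^6 = 0.2206813
Total = 0.3793529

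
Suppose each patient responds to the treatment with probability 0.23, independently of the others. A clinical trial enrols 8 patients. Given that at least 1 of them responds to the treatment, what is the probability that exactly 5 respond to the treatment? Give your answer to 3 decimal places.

0.019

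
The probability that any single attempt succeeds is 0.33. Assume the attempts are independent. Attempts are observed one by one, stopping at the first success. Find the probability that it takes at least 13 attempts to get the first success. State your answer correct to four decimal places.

0.0082

Y = number of attempts to the first success; geometric, p = 0.33.
P(Y > 12) = P(first 12 all fail) = (1−p)^12 = 0.008183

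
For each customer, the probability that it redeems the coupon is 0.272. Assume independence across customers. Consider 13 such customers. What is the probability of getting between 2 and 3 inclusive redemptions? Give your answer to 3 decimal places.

0.416

X ~ Binomial(13, 0.272); P(2 ≤ X ≤ 3) = Σ C(13,k) p^k (1−p)^(13−k) over k:
  k=2: C(13,2)·0.272^2·0.728^11 = 0.17566
  k=3: C(13,3)·0.272^3·0.728^10 = 0.24065
Total = 0.41631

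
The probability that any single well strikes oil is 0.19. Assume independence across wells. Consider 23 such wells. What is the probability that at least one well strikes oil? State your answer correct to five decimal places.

P(at least one) = 1 − P(none) = 1 − (1 − 0.19)^23
= 1 − 0.0078552 = 0.9921448

0.99214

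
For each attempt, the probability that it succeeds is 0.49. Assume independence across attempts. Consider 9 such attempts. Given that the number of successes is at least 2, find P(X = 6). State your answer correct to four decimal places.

X ~ Binomial(9, 0.49). Want P(X=6 | X≥2) = P(X=6) / P(X≥2).
P(X=6) = C(9,6)·0.49^6·0.51^3 = 0.154229
P(X≥2) = 1 − 0.002334 − 0.020184 = 0.977482
Ratio = 0.154229 / 0.977482 = 0.157782

0.1578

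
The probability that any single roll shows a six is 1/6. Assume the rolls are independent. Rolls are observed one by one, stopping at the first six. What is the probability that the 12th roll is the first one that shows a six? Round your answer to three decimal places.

Geometric (trials to first success), p = 0.166667.
P(Y = 12) = (1−p)^11 · p = 0.13459 · 0.166667 = 0.02243

0.022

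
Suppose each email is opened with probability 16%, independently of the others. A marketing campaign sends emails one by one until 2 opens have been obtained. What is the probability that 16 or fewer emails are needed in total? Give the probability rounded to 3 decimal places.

Finishing within 16 emails ⇔ at least 2 successes in the first 16. With X ~ Binomial(16, 0.16), P(Y ≤ 16) = 1 − P(X ≤ 1).
  k=0: C(16,0)·0.16^0·0.84^16 = 0.06144
  k=1: C(16,1)·0.16^1·0.84^15 = 0.18725
1 − 0.24870 = 0.75130

0.751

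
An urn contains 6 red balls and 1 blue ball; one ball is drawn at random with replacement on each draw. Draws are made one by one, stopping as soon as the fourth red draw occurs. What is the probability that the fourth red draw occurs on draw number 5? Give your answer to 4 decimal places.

0.3084

Y = trial on which the fourth success occurs; negative binomial, r=4, p=0.857143.
P(Y=5) = C(4,3) · p^4 · (1−p)^1
= 4 · 0.53978 · 0.14286 = 0.308443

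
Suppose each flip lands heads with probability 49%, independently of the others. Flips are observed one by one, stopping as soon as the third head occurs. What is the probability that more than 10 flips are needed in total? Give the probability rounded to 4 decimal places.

0.0621

Needing more than 10 flips ⇔ fewer than 3 successes in the first 10. With X ~ Binomial(10, 0.49), P(Y > 10) = P(X ≤ 2).
  k=0: C(10,0)·0.49^0·0.51^10 = 0.001190
  k=1: C(10,1)·0.49^1·0.51^9 = 0.011437
  k=2: C(10,2)·0.49^2·0.51^8 = 0.049450
P(X ≤ 2) = 0.062078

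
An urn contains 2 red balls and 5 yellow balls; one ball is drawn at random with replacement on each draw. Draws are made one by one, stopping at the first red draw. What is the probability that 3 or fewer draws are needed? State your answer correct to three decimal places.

0.636

Y = number of draws to the first success; geometric, p = 0.285714.
P(Y ≤ 3) = 1 − (1−p)^3 = 1 − 0.36443 = 0.63557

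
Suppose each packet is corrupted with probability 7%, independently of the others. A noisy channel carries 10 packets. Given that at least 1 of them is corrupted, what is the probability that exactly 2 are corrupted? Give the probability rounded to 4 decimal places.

X ~ Binomial(10, 0.07). Want P(X=2 | X≥1) = P(X=2) / P(X≥1).
P(X=2) = C(10,2)·0.07^2·0.93^8 = 0.123388
P(X≥1) = 1 − 0.483982 = 0.516018
Ratio = 0.123388 / 0.516018 = 0.239115

0.2391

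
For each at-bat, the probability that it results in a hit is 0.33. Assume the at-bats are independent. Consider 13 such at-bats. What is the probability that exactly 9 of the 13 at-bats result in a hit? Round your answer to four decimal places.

X ~ Binomial(n=13, p=0.33).
P(X=9) = C(13,9) · p^9 · (1−p)^4
= 715 · 4.6411e-05 · 0.20151 = 0.006687

0.0067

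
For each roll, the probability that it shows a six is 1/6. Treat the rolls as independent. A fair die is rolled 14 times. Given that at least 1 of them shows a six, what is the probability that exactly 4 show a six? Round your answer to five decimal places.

0.13528

X ~ Binomial(14, 0.166667). Want P(X=4 | X≥1) = P(X=4) / P(X≥1).
P(X=4) = C(14,4)·0.166667^4·0.833333^10 = 0.1247431
P(X≥1) = 1 − 0.0778866 = 0.9221134
Ratio = 0.1247431 / 0.9221134 = 0.1352796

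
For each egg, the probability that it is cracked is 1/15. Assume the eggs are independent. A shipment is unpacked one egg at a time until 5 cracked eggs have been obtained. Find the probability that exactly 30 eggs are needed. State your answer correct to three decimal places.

Y = trial on which the fifth success occurs; negative binomial, r=5, p=0.066667.
P(Y=30) = C(29,4) · p^5 · (1−p)^25
= 23751 · 1.3169e-06 · 0.1782 = 0.00557

0.006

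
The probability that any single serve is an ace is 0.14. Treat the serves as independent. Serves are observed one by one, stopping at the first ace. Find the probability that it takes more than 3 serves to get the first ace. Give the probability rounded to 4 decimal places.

Y = number of serves to the first success; geometric, p = 0.14.
P(Y > 3) = P(first 3 all fail) = (1−p)^3 = 0.636056

0.6361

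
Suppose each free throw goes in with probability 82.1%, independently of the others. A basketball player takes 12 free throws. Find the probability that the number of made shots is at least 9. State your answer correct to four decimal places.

X ~ Binomial(12, 0.821); P(X ≥ 9) = Σ C(12,k) p^k (1−p)^(12−k) over k:
  k=9: C(12,9)·0.821^9·0.179^3 = 0.213831
  k=10: C(12,10)·0.821^10·0.179^2 = 0.294226
  k=11: C(12,11)·0.821^11·0.179^1 = 0.245363
  k=12: C(12,12)·0.821^12·0.179^0 = 0.093782
Total = 0.847202

0.8472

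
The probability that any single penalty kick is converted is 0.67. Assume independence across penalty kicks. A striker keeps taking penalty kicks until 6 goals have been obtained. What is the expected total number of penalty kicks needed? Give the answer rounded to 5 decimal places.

8.95522

Y = total penalty kicks until the sixth success; negative binomial with r=6, p=0.67.
E[Y] = r / p = 6 / 0.67 = 8.9552239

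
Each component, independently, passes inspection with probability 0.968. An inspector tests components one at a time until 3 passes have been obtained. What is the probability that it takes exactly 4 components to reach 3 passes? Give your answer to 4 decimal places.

0.0871

Y = trial on which the third success occurs; negative binomial, r=3, p=0.968.
P(Y=4) = C(3,2) · p^3 · (1−p)^1
= 3 · 0.90704 · 0.032 = 0.087076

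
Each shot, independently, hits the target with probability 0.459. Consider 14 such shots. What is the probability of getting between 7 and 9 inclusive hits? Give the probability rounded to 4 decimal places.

X ~ Binomial(14, 0.459); P(7 ≤ X ≤ 9) = Σ C(14,k) p^k (1−p)^(14−k) over k:
  k=7: C(14,7)·0.459^7·0.541^7 = 0.199810
  k=8: C(14,8)·0.459^8·0.541^6 = 0.148334
  k=9: C(14,9)·0.459^9·0.541^5 = 0.083901
Total = 0.432044

0.4320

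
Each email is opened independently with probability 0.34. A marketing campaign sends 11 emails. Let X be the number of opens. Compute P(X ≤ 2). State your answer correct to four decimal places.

X ~ Binomial(11, 0.34); P(X ≤ 2) = Σ C(11,k) p^k (1−p)^(11−k) over k:
  k=0: C(11,0)·0.34^0·0.66^11 = 0.010351
  k=1: C(11,1)·0.34^1·0.66^10 = 0.058656
  k=2: C(11,2)·0.34^2·0.66^9 = 0.151083
Total = 0.220090

0.2201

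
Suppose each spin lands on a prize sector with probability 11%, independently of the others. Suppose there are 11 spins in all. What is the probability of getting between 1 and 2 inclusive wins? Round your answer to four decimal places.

0.6105

X ~ Binomial(11, 0.11); P(1 ≤ X ≤ 2) = Σ C(11,k) p^k (1−p)^(11−k) over k:
  k=1: C(11,1)·0.11^1·0.89^10 = 0.377299
  k=2: C(11,2)·0.11^2·0.89^9 = 0.233162
Total = 0.610461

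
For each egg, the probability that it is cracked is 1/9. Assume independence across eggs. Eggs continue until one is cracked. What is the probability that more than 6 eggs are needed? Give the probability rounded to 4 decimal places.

Y = number of eggs to the first success; geometric, p = 0.111111.
P(Y > 6) = P(first 6 all fail) = (1−p)^6 = 0.493270

0.4933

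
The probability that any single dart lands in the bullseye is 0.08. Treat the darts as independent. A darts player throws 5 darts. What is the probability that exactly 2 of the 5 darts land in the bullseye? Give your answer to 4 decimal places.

X ~ Binomial(n=5, p=0.08).
P(X=2) = C(5,2) · p^2 · (1−p)^3
= 10 · 0.0064 · 0.77869 = 0.049836

0.0498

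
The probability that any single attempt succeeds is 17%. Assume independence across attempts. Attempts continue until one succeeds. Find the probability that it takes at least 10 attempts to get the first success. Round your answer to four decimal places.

0.1869

Y = number of attempts to the first success; geometric, p = 0.17.
P(Y > 9) = P(first 9 all fail) = (1−p)^9 = 0.186940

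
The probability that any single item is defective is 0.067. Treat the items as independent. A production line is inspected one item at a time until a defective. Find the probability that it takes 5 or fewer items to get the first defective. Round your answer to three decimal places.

0.293

Y = number of items to the first success; geometric, p = 0.067.
P(Y ≤ 5) = 1 − (1−p)^5 = 1 − 0.70698 = 0.29302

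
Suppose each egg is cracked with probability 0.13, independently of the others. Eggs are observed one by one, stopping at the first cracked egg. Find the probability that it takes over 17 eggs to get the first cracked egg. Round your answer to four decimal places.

0.0937

Y = number of eggs to the first success; geometric, p = 0.13.
P(Y > 17) = P(first 17 all fail) = (1−p)^17 = 0.093719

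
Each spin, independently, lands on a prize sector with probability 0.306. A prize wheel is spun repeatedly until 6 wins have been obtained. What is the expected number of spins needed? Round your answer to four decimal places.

19.6078

Y = total spins until the sixth success; negative binomial with r=6, p=0.306.
E[Y] = r / p = 6 / 0.306 = 19.607843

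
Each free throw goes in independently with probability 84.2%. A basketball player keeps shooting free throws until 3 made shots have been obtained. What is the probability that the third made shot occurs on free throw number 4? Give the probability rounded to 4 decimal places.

Y = trial on which the third success occurs; negative binomial, r=3, p=0.842.
P(Y=4) = C(3,2) · p^3 · (1−p)^1
= 3 · 0.59695 · 0.158 = 0.282953

0.2830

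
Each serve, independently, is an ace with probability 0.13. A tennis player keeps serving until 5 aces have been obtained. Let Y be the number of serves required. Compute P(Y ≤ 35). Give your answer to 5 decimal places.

Finishing within 35 serves ⇔ at least 5 successes in the first 35. With X ~ Binomial(35, 0.13), P(Y ≤ 35) = 1 − P(X ≤ 4).
  k=0: C(35,0)·0.13^0·0.87^35 = 0.0076414
  k=1: C(35,1)·0.13^1·0.87^34 = 0.0399637
  k=2: C(35,2)·0.13^2·0.87^33 = 0.1015171
  k=3: C(35,3)·0.13^3·0.87^32 = 0.1668614
  k=4: C(35,4)·0.13^4·0.87^31 = 0.1994665
1 − 0.5154500 = 0.4845500

0.48455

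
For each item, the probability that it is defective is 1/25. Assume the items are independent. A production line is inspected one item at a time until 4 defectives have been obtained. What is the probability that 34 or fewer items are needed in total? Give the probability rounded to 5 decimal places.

Finishing within 34 items ⇔ at least 4 successes in the first 34. With X ~ Binomial(34, 0.04), P(Y ≤ 34) = 1 − P(X ≤ 3).
  k=0: C(34,0)·0.04^0·0.96^34 = 0.2495870
  k=1: C(34,1)·0.04^1·0.96^33 = 0.3535816
  k=2: C(34,2)·0.04^2·0.96^32 = 0.2430873
  k=3: C(34,3)·0.04^3·0.96^31 = 0.1080388
1 − 0.9542947 = 0.0457053

0.04571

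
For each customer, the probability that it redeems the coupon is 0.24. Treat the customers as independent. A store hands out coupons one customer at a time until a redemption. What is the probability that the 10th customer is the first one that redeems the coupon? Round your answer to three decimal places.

Geometric (trials to first success), p = 0.24.
P(Y = 10) = (1−p)^9 · p = 0.084591 · 0.24 = 0.02030

0.020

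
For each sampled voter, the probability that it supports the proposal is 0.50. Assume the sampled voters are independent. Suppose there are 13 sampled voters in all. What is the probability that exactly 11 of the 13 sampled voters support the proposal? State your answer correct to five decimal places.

0.00952

X ~ Binomial(n=13, p=0.50).
P(X=11) = C(13,11) · p^11 · (1−p)^2
= 78 · 0.00048828 · 0.25 = 0.0095215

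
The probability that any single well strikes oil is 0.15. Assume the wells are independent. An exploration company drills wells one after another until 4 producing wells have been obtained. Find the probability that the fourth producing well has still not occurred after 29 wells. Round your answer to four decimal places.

Needing more than 29 wells ⇔ fewer than 4 successes in the first 29. With X ~ Binomial(29, 0.15), P(Y > 29) = P(X ≤ 3).
  k=0: C(29,0)·0.15^0·0.85^29 = 0.008977
  k=1: C(29,1)·0.15^1·0.85^28 = 0.045943
  k=2: C(29,2)·0.15^2·0.85^27 = 0.113506
  k=3: C(29,3)·0.15^3·0.85^26 = 0.180275
P(X ≤ 3) = 0.348701

0.3487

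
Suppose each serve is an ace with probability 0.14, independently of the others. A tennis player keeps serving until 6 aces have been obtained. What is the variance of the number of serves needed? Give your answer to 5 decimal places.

Y = total serves until the sixth success; negative binomial with r=6, p=0.14.
Var(Y) = r(1−p)/p² = 6·0.86 / 0.14² = 263.2653061

263.26531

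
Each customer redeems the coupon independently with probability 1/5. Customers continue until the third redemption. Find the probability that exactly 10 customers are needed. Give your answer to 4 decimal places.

Y = trial on which the third success occurs; negative binomial, r=3, p=0.20.
P(Y=10) = C(9,2) · p^3 · (1−p)^7
= 36 · 0.008 · 0.20972 = 0.060398

0.0604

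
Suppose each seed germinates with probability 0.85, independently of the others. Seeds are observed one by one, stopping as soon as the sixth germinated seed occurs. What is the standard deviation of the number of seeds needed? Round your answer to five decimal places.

1.11610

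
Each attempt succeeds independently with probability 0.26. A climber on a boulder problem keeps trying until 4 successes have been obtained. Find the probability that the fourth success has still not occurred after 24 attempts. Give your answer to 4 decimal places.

Needing more than 24 attempts ⇔ fewer than 4 successes in the first 24. With X ~ Binomial(24, 0.26), P(Y > 24) = P(X ≤ 3).
  k=0: C(24,0)·0.26^0·0.74^24 = 0.000727
  k=1: C(24,1)·0.26^1·0.74^23 = 0.006131
  k=2: C(24,2)·0.26^2·0.74^22 = 0.024772
  k=3: C(24,3)·0.26^3·0.74^21 = 0.063826
P(X ≤ 3) = 0.095455

0.0955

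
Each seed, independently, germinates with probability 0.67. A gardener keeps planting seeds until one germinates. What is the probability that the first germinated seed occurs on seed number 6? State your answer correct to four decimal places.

0.0026

Geometric (trials to first success), p = 0.67.
P(Y = 6) = (1−p)^5 · p = 0.0039135 · 0.67 = 0.002622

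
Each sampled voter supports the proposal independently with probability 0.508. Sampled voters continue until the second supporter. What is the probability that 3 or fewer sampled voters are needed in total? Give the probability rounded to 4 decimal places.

0.5120

Finishing within 3 sampled voters ⇔ at least 2 successes in the first 3. With X ~ Binomial(3, 0.508), P(Y ≤ 3) = 1 − P(X ≤ 1).
  k=0: C(3,0)·0.508^0·0.492^3 = 0.119095
  k=1: C(3,1)·0.508^1·0.492^2 = 0.368906
1 − 0.488001 = 0.511999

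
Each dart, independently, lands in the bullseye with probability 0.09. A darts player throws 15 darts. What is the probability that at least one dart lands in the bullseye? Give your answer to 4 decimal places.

P(at least one) = 1 − P(none) = 1 − (1 − 0.09)^15
= 1 − 0.243008 = 0.756992

0.7570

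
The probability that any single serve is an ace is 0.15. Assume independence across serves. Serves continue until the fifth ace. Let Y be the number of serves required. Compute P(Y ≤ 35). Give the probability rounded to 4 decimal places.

Finishing within 35 serves ⇔ at least 5 successes in the first 35. With X ~ Binomial(35, 0.15), P(Y ≤ 35) = 1 − P(X ≤ 4).
  k=0: C(35,0)·0.15^0·0.85^35 = 0.003386
  k=1: C(35,1)·0.15^1·0.85^34 = 0.020912
  k=2: C(35,2)·0.15^2·0.85^33 = 0.062737
  k=3: C(35,3)·0.15^3·0.85^32 = 0.121784
  k=4: C(35,4)·0.15^4·0.85^31 = 0.171930
1 − 0.380749 = 0.619251

0.6193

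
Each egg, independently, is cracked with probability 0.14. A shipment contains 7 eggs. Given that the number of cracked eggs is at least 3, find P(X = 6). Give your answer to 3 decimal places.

0.001

X ~ Binomial(7, 0.14). Want P(X=6 | X≥3) = P(X=6) / P(X≥3).
P(X=6) = C(7,6)·0.14^6·0.86^1 = 0.00005
P(X≥3) = 1 − 0.34793 − 0.39648 − 0.19363 = 0.06197
Ratio = 0.00005 / 0.06197 = 0.00073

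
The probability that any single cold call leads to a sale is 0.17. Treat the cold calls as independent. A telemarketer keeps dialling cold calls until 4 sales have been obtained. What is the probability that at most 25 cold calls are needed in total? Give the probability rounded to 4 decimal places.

0.6352

Finishing within 25 cold calls ⇔ at least 4 successes in the first 25. With X ~ Binomial(25, 0.17), P(Y ≤ 25) = 1 − P(X ≤ 3).
  k=0: C(25,0)·0.17^0·0.83^25 = 0.009483
  k=1: C(25,1)·0.17^1·0.83^24 = 0.048558
  k=2: C(25,2)·0.17^2·0.83^23 = 0.119348
  k=3: C(25,3)·0.17^3·0.83^22 = 0.187410
1 − 0.364799 = 0.635201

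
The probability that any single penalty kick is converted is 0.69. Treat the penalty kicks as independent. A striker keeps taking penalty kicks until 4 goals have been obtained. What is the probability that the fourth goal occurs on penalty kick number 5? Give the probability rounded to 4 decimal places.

Y = trial on which the fourth success occurs; negative binomial, r=4, p=0.69.
P(Y=5) = C(4,3) · p^4 · (1−p)^1
= 4 · 0.22667 · 0.31 = 0.281072

0.2811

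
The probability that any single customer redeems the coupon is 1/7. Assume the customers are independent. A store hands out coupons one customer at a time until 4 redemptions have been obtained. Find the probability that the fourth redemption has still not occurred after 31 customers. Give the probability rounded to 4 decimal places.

0.3354

Needing more than 31 customers ⇔ fewer than 4 successes in the first 31. With X ~ Binomial(31, 0.142857), P(Y > 31) = P(X ≤ 3).
  k=0: C(31,0)·0.142857^0·0.857143^31 = 0.008407
  k=1: C(31,1)·0.142857^1·0.857143^30 = 0.043437
  k=2: C(31,2)·0.142857^2·0.857143^29 = 0.108593
  k=3: C(31,3)·0.142857^3·0.857143^28 = 0.174955
P(X ≤ 3) = 0.335391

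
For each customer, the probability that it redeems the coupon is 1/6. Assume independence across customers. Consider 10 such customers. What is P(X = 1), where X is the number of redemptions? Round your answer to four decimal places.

0.3230

X ~ Binomial(n=10, p=0.166667).
P(X=1) = C(10,1) · p^1 · (1−p)^9
= 10 · 0.16667 · 0.19381 = 0.323011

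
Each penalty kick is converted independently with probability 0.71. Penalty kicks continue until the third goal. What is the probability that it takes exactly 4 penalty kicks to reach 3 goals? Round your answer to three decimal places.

0.311

Y = trial on which the third success occurs; negative binomial, r=3, p=0.71.
P(Y=4) = C(3,2) · p^3 · (1−p)^1
= 3 · 0.35791 · 0.29 = 0.31138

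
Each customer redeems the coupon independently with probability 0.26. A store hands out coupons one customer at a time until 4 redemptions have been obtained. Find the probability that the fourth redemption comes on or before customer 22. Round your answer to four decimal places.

Finishing within 22 customers ⇔ at least 4 successes in the first 22. With X ~ Binomial(22, 0.26), P(Y ≤ 22) = 1 − P(X ≤ 3).
  k=0: C(22,0)·0.26^0·0.74^22 = 0.001328
  k=1: C(22,1)·0.26^1·0.74^21 = 0.010263
  k=2: C(22,2)·0.26^2·0.74^20 = 0.037861
  k=3: C(22,3)·0.26^3·0.74^19 = 0.088684
1 − 0.138135 = 0.861865

0.8619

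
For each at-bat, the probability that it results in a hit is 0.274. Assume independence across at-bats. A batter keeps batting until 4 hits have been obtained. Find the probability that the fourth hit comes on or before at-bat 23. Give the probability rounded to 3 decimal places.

Finishing within 23 at-bats ⇔ at least 4 successes in the first 23. With X ~ Binomial(23, 0.274), P(Y ≤ 23) = 1 − P(X ≤ 3).
  k=0: C(23,0)·0.274^0·0.726^23 = 0.00063
  k=1: C(23,1)·0.274^1·0.726^22 = 0.00550
  k=2: C(23,2)·0.274^2·0.726^21 = 0.02282
  k=3: C(23,3)·0.274^3·0.726^20 = 0.06028
1 − 0.08923 = 0.91077

0.911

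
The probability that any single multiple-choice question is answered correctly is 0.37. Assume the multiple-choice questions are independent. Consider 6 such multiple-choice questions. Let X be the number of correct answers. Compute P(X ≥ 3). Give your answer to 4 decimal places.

0.3937

X ~ Binomial(6, 0.37); P(X ≥ 3) = Σ C(6,k) p^k (1−p)^(6−k) over k:
  k=3: C(6,3)·0.37^3·0.63^3 = 0.253313
  k=4: C(6,4)·0.37^4·0.63^2 = 0.111578
  k=5: C(6,5)·0.37^5·0.63^1 = 0.026212
  k=6: C(6,6)·0.37^6·0.63^0 = 0.002566
Total = 0.393669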